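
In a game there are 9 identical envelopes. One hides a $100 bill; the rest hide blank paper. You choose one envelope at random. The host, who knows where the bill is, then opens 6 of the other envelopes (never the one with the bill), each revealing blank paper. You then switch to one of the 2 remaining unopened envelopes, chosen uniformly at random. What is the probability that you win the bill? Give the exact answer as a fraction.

4/9

Your original envelope holds the bill with probability 1/9, so the other 8 collectively hold it with probability 8/9.
The host can always find 6 empty envelopes to open, so the reveals don't change that 8/9; it is now spread over the 2 remaining unopened envelopes.
P(win by switching) = (8/9) · (1/2) = 4/9.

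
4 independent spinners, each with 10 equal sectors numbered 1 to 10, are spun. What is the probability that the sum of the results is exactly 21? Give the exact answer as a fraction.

There are 10^4 = 10000 equally likely outcomes.
The number of ordered 4-tuples from {1,…,10} summing to 21 is 660.
P(sum = 21) = 660/10000 = 33/500.

33/500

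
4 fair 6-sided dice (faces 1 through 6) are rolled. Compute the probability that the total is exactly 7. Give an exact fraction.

There are 6^4 = 1296 equally likely outcomes.
The number of ordered 4-tuples from {1,…,6} summing to 7 is 20.
P(sum = 7) = 20/1296 = 5/324.

5/324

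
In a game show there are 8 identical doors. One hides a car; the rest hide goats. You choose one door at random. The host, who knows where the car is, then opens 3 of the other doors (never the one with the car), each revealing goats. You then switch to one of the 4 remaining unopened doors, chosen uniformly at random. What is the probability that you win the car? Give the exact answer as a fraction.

Your original door holds the car with probability 1/8, so the other 7 collectively hold it with probability 7/8.
The host can always find 3 empty doors to open, so the reveals don't change that 7/8; it is now spread over the 4 remaining unopened doors.
P(win by switching) = (7/8) · (1/4) = 7/32.

7/32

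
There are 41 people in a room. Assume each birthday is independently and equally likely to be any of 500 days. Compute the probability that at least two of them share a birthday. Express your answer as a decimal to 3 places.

It's easier to compute the probability that all 41 are distinct.
P(all distinct) = 500/500 · 499/500 · ··· · 460/500 ≈ 0.185.
So the probability of at least one match is 1 − 0.185 = 0.815.

0.815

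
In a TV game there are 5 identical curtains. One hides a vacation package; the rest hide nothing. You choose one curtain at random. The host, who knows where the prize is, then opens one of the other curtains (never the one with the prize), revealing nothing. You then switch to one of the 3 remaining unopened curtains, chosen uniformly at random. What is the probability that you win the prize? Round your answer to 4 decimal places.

Your original curtain holds the prize with probability 1/5, so the other 4 collectively hold it with probability 4/5.
The host can always find an empty curtain to open, so this doesn't change that 4/5; it is now spread over the 3 remaining unopened curtains.
P(win by switching) = (4/5) · (1/3) = 4/15 ≈ 0.2667.

0.2667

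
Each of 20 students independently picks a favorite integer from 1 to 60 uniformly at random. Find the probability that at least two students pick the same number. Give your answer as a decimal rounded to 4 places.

It's easier to compute the probability that all 20 are distinct.
P(all distinct) = 60/60 · 59/60 · ··· · 41/60 ≈ 0.0279.
So the probability of at least one match is 1 − 0.0279 = 0.9721.

0.9721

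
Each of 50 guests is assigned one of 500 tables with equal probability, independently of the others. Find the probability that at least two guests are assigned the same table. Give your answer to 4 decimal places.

0.9207

It's easier to compute the probability that all 50 are distinct.
P(all distinct) = 500/500 · 499/500 · ··· · 451/500 ≈ 0.0793.
So the probability of at least one match is 1 − 0.0793 = 0.9207.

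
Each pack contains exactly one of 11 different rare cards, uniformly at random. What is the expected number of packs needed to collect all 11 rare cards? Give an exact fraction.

After i distinct types are collected, each trial gives a new one with probability (11−i)/11, so the expected wait for the next new type is 11/(11−i).
E = 11/11 + 11/10 + 11/9 + 11/8 + 11/7 + 11/6 + 11/5 + 11/4 + 11/3 + 11/2 + 11/1 = 83711/2520.

83711/2520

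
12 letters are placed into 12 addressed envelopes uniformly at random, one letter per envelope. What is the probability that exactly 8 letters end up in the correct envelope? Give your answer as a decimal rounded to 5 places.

Choose which 8 of the 12 are fixed: C(12,8) = 495 ways.
The remaining 4 must have no fixed point: D(4) = 9.
P = 495·9/479001600 = 1/107520 ≈ 0.00001.

0.00001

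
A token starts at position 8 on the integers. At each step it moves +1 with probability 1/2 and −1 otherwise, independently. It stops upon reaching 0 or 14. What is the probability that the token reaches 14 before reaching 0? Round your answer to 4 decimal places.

With a fair step, P(i) = ½P(i−1) + ½P(i+1) with P(0)=0, P(14)=1 has the linear solution P(i) = i/14.
P(8) = 8/14 = 4/7 ≈ 0.5714.

0.5714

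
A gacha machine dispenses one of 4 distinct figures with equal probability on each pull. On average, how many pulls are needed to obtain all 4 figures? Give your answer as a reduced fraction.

25/3

After i distinct types are collected, each trial gives a new one with probability (4−i)/4, so the expected wait for the next new type is 4/(4−i).
E = 4/4 + 4/3 + 4/2 + 4/1 = 25/3.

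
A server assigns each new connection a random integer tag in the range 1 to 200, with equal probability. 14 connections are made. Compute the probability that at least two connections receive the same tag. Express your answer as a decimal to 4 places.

It's easier to compute the probability that all 14 are distinct.
P(all distinct) = 200/200 · 199/200 · ··· · 187/200 ≈ 0.6278.
So the probability of at least one match is 1 − 0.6278 = 0.3722.

0.3722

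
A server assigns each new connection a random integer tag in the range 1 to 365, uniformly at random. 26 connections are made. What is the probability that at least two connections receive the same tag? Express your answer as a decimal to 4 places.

0.5982

It's easier to compute the probability that all 26 are distinct.
P(all distinct) = 365/365 · 364/365 · ··· · 340/365 ≈ 0.4018.
So the probability of at least one match is 1 − 0.4018 = 0.5982.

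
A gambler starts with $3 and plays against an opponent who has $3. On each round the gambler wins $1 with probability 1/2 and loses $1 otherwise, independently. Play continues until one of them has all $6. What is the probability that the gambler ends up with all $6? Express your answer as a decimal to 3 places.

0.500

With a fair step, P(i) = ½P(i−1) + ½P(i+1) with P(0)=0, P(6)=1 has the linear solution P(i) = i/6.
P(3) = 3/6 = 1/2 ≈ 0.500.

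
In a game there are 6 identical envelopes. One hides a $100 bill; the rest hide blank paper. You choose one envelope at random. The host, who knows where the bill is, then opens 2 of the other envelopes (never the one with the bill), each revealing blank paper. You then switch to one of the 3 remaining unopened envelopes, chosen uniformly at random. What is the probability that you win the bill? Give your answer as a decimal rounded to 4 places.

0.2778

Your original envelope holds the bill with probability 1/6, so the other 5 collectively hold it with probability 5/6.
The host can always find 2 empty envelopes to open, so the reveals don't change that 5/6; it is now spread over the 3 remaining unopened envelopes.
P(win by switching) = (5/6) · (1/3) = 5/18 ≈ 0.2778.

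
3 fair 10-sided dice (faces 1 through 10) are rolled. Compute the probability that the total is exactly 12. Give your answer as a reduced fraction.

There are 10^3 = 1000 equally likely outcomes.
The number of ordered 3-tuples from {1,…,10} summing to 12 is 55.
P(sum = 12) = 55/1000 = 11/200.

11/200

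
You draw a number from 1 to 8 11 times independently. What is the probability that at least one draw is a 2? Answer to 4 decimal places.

0.7698

P(no draw is a 2) = (7/8)^11 ≈ 0.2302.
P(at least one) = 1 − 0.2302 = 0.7698.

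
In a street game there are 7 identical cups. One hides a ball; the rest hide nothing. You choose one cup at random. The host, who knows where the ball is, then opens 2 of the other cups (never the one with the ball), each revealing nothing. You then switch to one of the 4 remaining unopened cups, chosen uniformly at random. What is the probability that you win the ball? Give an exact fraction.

Your original cup holds the ball with probability 1/7, so the other 6 collectively hold it with probability 6/7.
The host can always find 2 empty cups to open, so the reveals don't change that 6/7; it is now spread over the 4 remaining unopened cups.
P(win by switching) = (6/7) · (1/4) = 3/14.

3/14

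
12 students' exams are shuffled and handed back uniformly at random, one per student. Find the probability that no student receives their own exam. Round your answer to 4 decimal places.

0.3679

This is the derangement probability: permutations of 12 with no fixed point.
D(12) = 12! · (1 − 1/1! + 1/2! − ··· + (−1)^12/12!) = 176214841.
P = 176214841/479001600 = 16019531/43545600 ≈ 0.3679.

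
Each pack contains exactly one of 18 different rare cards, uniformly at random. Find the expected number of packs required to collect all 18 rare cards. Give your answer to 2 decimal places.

After i distinct types are collected, each trial gives a new one with probability (18−i)/18, so the expected wait for the next new type is 18/(18−i).
E = 18/18 + 18/17 + 18/16 + 18/15 + 18/14 + 18/13 + 18/12 + 18/11 + 18/10 + 18/9 + 18/8 + 18/7 + 18/6 + 18/5 + 18/4 + 18/3 + 18/2 + 18/1 = 42822903/680680 ≈ 62.91.

62.91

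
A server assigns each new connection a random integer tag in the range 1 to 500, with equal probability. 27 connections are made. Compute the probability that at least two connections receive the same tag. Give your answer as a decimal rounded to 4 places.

0.5107

It's easier to compute the probability that all 27 are distinct.
P(all distinct) = 500/500 · 499/500 · ··· · 474/500 ≈ 0.4893.
So the probability of at least one match is 1 − 0.4893 = 0.5107.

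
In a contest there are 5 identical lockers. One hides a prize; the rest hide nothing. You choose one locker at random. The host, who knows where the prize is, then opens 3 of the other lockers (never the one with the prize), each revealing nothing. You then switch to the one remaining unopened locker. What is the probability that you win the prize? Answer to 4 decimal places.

0.8000

Your original locker holds the prize with probability 1/5, so the other 4 collectively hold it with probability 4/5.
The host can always find 3 empty lockers to open, so the reveals don't change that 4/5; it is now spread over the 1 remaining unopened locker.
P(win by switching) = (4/5) · (1/1) = 4/5 ≈ 0.8000.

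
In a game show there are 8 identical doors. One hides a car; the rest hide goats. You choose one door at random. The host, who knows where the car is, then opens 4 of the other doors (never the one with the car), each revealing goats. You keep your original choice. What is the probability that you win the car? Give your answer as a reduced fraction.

The host can always open 4 empty doors regardless of your choice, so the reveals give no information about your original door.
P(win by staying) = 1/8.

1/8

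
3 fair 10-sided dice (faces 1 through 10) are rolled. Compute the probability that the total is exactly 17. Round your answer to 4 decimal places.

0.0750

There are 10^3 = 1000 equally likely outcomes.
The number of ordered 3-tuples from {1,…,10} summing to 17 is 75.
P(sum = 17) = 75/1000 = 3/40 ≈ 0.0750.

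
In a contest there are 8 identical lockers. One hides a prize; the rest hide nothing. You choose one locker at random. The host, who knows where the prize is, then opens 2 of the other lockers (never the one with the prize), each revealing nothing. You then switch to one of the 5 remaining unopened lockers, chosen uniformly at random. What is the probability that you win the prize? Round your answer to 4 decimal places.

0.1750

Your original locker holds the prize with probability 1/8, so the other 7 collectively hold it with probability 7/8.
The host can always find 2 empty lockers to open, so the reveals don't change that 7/8; it is now spread over the 5 remaining unopened lockers.
P(win by switching) = (7/8) · (1/5) = 7/40 ≈ 0.1750.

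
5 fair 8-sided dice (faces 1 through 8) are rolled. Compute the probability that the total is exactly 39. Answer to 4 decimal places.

There are 8^5 = 32768 equally likely outcomes.
The number of ordered 5-tuples from {1,…,8} summing to 39 is 5.
P(sum = 39) = 5/32768 ≈ 0.0002.

0.0002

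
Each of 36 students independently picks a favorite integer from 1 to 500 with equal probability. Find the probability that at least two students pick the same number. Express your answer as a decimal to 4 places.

0.7250

It's easier to compute the probability that all 36 are distinct.
P(all distinct) = 500/500 · 499/500 · ··· · 465/500 ≈ 0.2750.
So the probability of at least one match is 1 − 0.2750 = 0.7250.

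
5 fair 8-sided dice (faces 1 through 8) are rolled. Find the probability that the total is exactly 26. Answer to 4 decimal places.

0.0613

There are 8^5 = 32768 equally likely outcomes.
The number of ordered 5-tuples from {1,…,8} summing to 26 is 2010.
P(sum = 26) = 2010/32768 = 1005/16384 ≈ 0.0613.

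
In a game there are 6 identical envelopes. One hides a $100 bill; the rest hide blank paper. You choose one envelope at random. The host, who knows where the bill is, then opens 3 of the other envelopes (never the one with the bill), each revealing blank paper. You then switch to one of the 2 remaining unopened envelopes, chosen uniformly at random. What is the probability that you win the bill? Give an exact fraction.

Your original envelope holds the bill with probability 1/6, so the other 5 collectively hold it with probability 5/6.
The host can always find 3 empty envelopes to open, so the reveals don't change that 5/6; it is now spread over the 2 remaining unopened envelopes.
P(win by switching) = (5/6) · (1/2) = 5/12.

5/12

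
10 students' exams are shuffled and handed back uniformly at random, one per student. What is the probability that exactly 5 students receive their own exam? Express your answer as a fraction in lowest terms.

Choose which 5 of the 10 are fixed: C(10,5) = 252 ways.
The remaining 5 must have no fixed point: D(5) = 44.
P = 252·44/3628800 = 11/3600.

11/3600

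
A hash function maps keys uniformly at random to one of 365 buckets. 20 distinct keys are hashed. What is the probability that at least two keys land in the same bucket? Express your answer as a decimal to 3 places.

It's easier to compute the probability that all 20 are distinct.
P(all distinct) = 365/365 · 364/365 · ··· · 346/365 ≈ 0.589.
So the probability of at least one match is 1 − 0.589 = 0.411.

0.411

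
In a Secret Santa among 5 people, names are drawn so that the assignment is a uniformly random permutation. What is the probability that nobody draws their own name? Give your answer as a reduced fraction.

11/30

This is the derangement probability: permutations of 5 with no fixed point.
D(5) = 5! · (1 − 1/1! + 1/2! − ··· + (−1)^5/5!) = 44.
P = 44/120 = 11/30.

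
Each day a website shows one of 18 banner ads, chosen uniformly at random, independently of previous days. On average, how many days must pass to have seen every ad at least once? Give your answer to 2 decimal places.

62.91

After i distinct types are collected, each trial gives a new one with probability (18−i)/18, so the expected wait for the next new type is 18/(18−i).
E = 18/18 + 18/17 + 18/16 + 18/15 + 18/14 + 18/13 + 18/12 + 18/11 + 18/10 + 18/9 + 18/8 + 18/7 + 18/6 + 18/5 + 18/4 + 18/3 + 18/2 + 18/1 = 42822903/680680 ≈ 62.91.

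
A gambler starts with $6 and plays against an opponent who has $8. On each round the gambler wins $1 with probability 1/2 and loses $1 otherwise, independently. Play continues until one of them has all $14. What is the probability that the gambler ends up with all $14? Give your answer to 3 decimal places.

With a fair step, P(i) = ½P(i−1) + ½P(i+1) with P(0)=0, P(14)=1 has the linear solution P(i) = i/14.
P(6) = 6/14 = 3/7 ≈ 0.429.

0.429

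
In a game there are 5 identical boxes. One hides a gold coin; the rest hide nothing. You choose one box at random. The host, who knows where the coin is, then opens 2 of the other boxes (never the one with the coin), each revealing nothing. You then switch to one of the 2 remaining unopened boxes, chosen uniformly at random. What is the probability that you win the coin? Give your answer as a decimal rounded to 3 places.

0.400

Your original box holds the coin with probability 1/5, so the other 4 collectively hold it with probability 4/5.
The host can always find 2 empty boxes to open, so the reveals don't change that 4/5; it is now spread over the 2 remaining unopened boxes.
P(win by switching) = (4/5) · (1/2) = 2/5 ≈ 0.400.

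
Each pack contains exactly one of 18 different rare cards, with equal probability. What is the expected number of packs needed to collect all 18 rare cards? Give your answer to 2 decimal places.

After i distinct types are collected, each trial gives a new one with probability (18−i)/18, so the expected wait for the next new type is 18/(18−i).
E = 18/18 + 18/17 + 18/16 + 18/15 + 18/14 + 18/13 + 18/12 + 18/11 + 18/10 + 18/9 + 18/8 + 18/7 + 18/6 + 18/5 + 18/4 + 18/3 + 18/2 + 18/1 = 42822903/680680 ≈ 62.91.

62.91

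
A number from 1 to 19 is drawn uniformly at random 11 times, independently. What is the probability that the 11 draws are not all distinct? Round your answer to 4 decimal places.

0.9741

P(all 11 different) = 19/19 · 18/19 · ··· · 9/19 ≈ 0.0259.
P(at least two equal) = 1 − 0.0259 = 0.9741.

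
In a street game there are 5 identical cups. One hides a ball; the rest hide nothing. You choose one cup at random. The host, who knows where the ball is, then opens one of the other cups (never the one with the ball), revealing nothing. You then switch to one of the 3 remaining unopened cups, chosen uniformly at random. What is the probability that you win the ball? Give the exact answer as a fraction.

Your original cup holds the ball with probability 1/5, so the other 4 collectively hold it with probability 4/5.
The host can always find an empty cup to open, so this doesn't change that 4/5; it is now spread over the 3 remaining unopened cups.
P(win by switching) = (4/5) · (1/3) = 4/15.

4/15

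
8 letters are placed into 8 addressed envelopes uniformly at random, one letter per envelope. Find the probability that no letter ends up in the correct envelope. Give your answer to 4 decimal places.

This is the derangement probability: permutations of 8 with no fixed point.
D(8) = 8! · (1 − 1/1! + 1/2! − ··· + (−1)^8/8!) = 14833.
P = 14833/40320 = 2119/5760 ≈ 0.3679.

0.3679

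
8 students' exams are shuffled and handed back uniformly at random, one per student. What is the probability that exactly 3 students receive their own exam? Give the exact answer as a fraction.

11/180

Choose which 3 of the 8 are fixed: C(8,3) = 56 ways.
The remaining 5 must have no fixed point: D(5) = 44.
P = 56·44/40320 = 11/180.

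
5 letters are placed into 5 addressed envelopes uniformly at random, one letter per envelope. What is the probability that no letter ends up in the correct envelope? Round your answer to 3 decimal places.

0.367

This is the derangement probability: permutations of 5 with no fixed point.
D(5) = 5! · (1 − 1/1! + 1/2! − ··· + (−1)^5/5!) = 44.
P = 44/120 = 11/30 ≈ 0.367.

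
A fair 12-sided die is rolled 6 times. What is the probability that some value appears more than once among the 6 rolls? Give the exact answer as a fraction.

1343/1728

P(all 6 different) = 12/12 · 11/12 · ··· · 7/12 = 385/1728.
P(at least two equal) = 1 − 385/1728 = 1343/1728.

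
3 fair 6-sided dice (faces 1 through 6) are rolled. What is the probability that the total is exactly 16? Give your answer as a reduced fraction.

1/36

There are 6^3 = 216 equally likely outcomes.
The number of ordered 3-tuples from {1,…,6} summing to 16 is 6.
P(sum = 16) = 6/216 = 1/36.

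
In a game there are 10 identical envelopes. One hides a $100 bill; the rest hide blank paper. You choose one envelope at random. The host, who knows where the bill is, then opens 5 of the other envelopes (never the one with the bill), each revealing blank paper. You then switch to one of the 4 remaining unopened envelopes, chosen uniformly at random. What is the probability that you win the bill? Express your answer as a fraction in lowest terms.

9/40

Your original envelope holds the bill with probability 1/10, so the other 9 collectively hold it with probability 9/10.
The host can always find 5 empty envelopes to open, so the reveals don't change that 9/10; it is now spread over the 4 remaining unopened envelopes.
P(win by switching) = (9/10) · (1/4) = 9/40.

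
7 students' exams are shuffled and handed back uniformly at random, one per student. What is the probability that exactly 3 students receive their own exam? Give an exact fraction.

Choose which 3 of the 7 are fixed: C(7,3) = 35 ways.
The remaining 4 must have no fixed point: D(4) = 9.
P = 35·9/5040 = 1/16.

1/16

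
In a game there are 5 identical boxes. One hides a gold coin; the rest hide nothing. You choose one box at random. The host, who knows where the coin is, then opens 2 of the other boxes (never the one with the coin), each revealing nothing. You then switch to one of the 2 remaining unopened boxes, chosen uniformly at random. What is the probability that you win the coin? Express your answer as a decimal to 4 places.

0.4000

Your original box holds the coin with probability 1/5, so the other 4 collectively hold it with probability 4/5.
The host can always find 2 empty boxes to open, so the reveals don't change that 4/5; it is now spread over the 2 remaining unopened boxes.
P(win by switching) = (4/5) · (1/2) = 2/5 ≈ 0.4000.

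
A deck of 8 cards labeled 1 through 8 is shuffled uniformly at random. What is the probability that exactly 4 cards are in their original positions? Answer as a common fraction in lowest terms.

1/64

Choose which 4 of the 8 are fixed: C(8,4) = 70 ways.
The remaining 4 must have no fixed point: D(4) = 9.
P = 70·9/40320 = 1/64.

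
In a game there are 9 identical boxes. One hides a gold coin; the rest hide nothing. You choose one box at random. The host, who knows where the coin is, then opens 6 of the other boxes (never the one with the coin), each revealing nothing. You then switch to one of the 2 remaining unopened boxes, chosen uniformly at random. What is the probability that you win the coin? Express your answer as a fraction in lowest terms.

Your original box holds the coin with probability 1/9, so the other 8 collectively hold it with probability 8/9.
The host can always find 6 empty boxes to open, so the reveals don't change that 8/9; it is now spread over the 2 remaining unopened boxes.
P(win by switching) = (8/9) · (1/2) = 4/9.

4/9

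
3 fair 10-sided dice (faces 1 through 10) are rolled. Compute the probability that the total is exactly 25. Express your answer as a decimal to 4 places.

There are 10^3 = 1000 equally likely outcomes.
The number of ordered 3-tuples from {1,…,10} summing to 25 is 21.
P(sum = 25) = 21/1000 ≈ 0.0210.

0.0210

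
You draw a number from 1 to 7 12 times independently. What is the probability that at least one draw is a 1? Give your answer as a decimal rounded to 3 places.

0.843

P(no draw is a 1) = (6/7)^12 ≈ 0.157.
P(at least one) = 1 − 0.157 = 0.843.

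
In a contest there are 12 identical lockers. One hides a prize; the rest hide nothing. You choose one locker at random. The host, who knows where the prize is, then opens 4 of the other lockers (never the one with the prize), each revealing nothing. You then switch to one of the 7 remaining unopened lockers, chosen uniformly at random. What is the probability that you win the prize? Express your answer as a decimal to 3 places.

Your original locker holds the prize with probability 1/12, so the other 11 collectively hold it with probability 11/12.
The host can always find 4 empty lockers to open, so the reveals don't change that 11/12; it is now spread over the 7 remaining unopened lockers.
P(win by switching) = (11/12) · (1/7) = 11/84 ≈ 0.131.

0.131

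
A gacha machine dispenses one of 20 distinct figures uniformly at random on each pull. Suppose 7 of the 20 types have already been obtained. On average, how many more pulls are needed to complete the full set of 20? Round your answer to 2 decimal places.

63.60

Starting from 7 distinct types, each trial gives a new one with probability (20−i)/20 when i types are held, so the wait for the next new type is 20/(20−i).
E = 20/13 + 20/12 + 20/11 + 20/10 + 20/9 + 20/8 + 20/7 + 20/6 + 20/5 + 20/4 + 20/3 + 20/2 + 20/1 = 1145993/18018 ≈ 63.60.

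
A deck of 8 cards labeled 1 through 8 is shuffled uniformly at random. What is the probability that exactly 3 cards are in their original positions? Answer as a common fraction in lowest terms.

Choose which 3 of the 8 are fixed: C(8,3) = 56 ways.
The remaining 5 must have no fixed point: D(5) = 44.
P = 56·44/40320 = 11/180.

11/180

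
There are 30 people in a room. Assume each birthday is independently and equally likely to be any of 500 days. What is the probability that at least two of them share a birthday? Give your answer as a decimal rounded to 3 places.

0.588

It's easier to compute the probability that all 30 are distinct.
P(all distinct) = 500/500 · 499/500 · ··· · 471/500 ≈ 0.412.
So the probability of at least one match is 1 − 0.412 = 0.588.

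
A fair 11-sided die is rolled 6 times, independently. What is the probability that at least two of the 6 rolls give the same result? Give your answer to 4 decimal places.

0.8122

P(all 6 different) = 11/11 · 10/11 · ··· · 6/11 ≈ 0.1878.
P(at least two equal) = 1 − 0.1878 = 0.8122.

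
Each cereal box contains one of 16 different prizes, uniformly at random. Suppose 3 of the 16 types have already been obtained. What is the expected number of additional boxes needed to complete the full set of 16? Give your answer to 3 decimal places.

50.882

Starting from 3 distinct types, each trial gives a new one with probability (16−i)/16 when i types are held, so the wait for the next new type is 16/(16−i).
E = 16/13 + 16/12 + 16/11 + 16/10 + 16/9 + 16/8 + 16/7 + 16/6 + 16/5 + 16/4 + 16/3 + 16/2 + 16/1 = 2291986/45045 ≈ 50.882.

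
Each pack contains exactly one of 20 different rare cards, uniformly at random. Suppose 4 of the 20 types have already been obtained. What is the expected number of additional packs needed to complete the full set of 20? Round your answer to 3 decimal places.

Starting from 4 distinct types, each trial gives a new one with probability (20−i)/20 when i types are held, so the wait for the next new type is 20/(20−i).
E = 20/16 + 20/15 + 20/14 + 20/13 + 20/12 + 20/11 + 20/10 + 20/9 + 20/8 + 20/7 + 20/6 + 20/5 + 20/4 + 20/3 + 20/2 + 20/1 = 2436559/36036 ≈ 67.615.

67.615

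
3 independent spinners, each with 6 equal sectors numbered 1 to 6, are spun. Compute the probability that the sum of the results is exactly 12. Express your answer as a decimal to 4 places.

0.1157

There are 6^3 = 216 equally likely outcomes.
The number of ordered 3-tuples from {1,…,6} summing to 12 is 25.
P(sum = 12) = 25/216 ≈ 0.1157.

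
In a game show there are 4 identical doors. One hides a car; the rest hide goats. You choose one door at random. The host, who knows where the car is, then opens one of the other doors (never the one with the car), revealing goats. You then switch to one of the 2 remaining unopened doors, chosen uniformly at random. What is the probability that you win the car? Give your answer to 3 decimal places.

Your original door holds the car with probability 1/4, so the other 3 collectively hold it with probability 3/4.
The host can always find an empty door to open, so this doesn't change that 3/4; it is now spread over the 2 remaining unopened doors.
P(win by switching) = (3/4) · (1/2) = 3/8 ≈ 0.375.

0.375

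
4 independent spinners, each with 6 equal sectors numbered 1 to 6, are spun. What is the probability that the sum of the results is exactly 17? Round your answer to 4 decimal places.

There are 6^4 = 1296 equally likely outcomes.
The number of ordered 4-tuples from {1,…,6} summing to 17 is 104.
P(sum = 17) = 104/1296 = 13/162 ≈ 0.0802.

0.0802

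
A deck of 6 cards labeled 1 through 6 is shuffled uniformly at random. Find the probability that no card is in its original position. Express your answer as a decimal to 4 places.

0.3681

This is the derangement probability: permutations of 6 with no fixed point.
D(6) = 6! · (1 − 1/1! + 1/2! − ··· + (−1)^6/6!) = 265.
P = 265/720 = 53/144 ≈ 0.3681.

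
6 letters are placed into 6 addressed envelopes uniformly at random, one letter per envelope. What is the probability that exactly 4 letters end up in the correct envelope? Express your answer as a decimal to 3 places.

Choose which 4 of the 6 are fixed: C(6,4) = 15 ways.
The remaining 2 must have no fixed point: D(2) = 1.
P = 15·1/720 = 1/48 ≈ 0.021.

0.021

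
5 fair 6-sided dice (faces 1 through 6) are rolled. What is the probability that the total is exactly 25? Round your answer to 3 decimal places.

0.016

There are 6^5 = 7776 equally likely outcomes.
The number of ordered 5-tuples from {1,…,6} summing to 25 is 126.
P(sum = 25) = 126/7776 = 7/432 ≈ 0.016.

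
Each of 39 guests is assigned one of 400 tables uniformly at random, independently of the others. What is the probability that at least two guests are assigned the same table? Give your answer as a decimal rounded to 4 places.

It's easier to compute the probability that all 39 are distinct.
P(all distinct) = 400/400 · 399/400 · ··· · 362/400 ≈ 0.1473.
So the probability of at least one match is 1 − 0.1473 = 0.8527.

0.8527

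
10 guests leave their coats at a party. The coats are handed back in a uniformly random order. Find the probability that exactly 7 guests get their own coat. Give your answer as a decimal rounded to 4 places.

0.0001

Choose which 7 of the 10 are fixed: C(10,7) = 120 ways.
The remaining 3 must have no fixed point: D(3) = 2.
P = 120·2/3628800 = 1/15120 ≈ 0.0001.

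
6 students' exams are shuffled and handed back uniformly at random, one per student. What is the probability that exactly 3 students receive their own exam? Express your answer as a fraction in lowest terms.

Choose which 3 of the 6 are fixed: C(6,3) = 20 ways.
The remaining 3 must have no fixed point: D(3) = 2.
P = 20·2/720 = 1/18.

1/18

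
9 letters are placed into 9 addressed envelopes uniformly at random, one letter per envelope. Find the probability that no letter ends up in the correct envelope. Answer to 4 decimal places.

0.3679

This is the derangement probability: permutations of 9 with no fixed point.
D(9) = 9! · (1 − 1/1! + 1/2! − ··· + (−1)^9/9!) = 133496.
P = 133496/362880 = 16687/45360 ≈ 0.3679.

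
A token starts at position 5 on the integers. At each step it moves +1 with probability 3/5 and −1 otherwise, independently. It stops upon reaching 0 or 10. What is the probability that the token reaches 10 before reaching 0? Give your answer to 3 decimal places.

0.884

Let r = q/p = (2/5)/(3/5) = 2/3. The recurrence P(i) = p·P(i+1) + q·P(i−1) with P(0)=0, P(10)=1 gives P(i) = (1 − r^i)/(1 − r^10).
P(5) = (1 − (2/3)^5) / (1 − (2/3)^10) = 243/275 ≈ 0.884.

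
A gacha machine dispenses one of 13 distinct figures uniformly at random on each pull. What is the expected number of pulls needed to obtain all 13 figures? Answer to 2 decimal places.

After i distinct types are collected, each trial gives a new one with probability (13−i)/13, so the expected wait for the next new type is 13/(13−i).
E = 13/13 + 13/12 + 13/11 + 13/10 + 13/9 + 13/8 + 13/7 + 13/6 + 13/5 + 13/4 + 13/3 + 13/2 + 13/1 = 1145993/27720 ≈ 41.34.

41.34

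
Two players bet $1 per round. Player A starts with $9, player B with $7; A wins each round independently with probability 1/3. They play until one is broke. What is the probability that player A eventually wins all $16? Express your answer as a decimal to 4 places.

Let r = q/p = (2/3)/(1/3) = 2. The recurrence P(i) = p·P(i+1) + q·P(i−1) with P(0)=0, P(16)=1 gives P(i) = (1 − r^i)/(1 − r^16).
P(9) = (1 − (2)^9) / (1 − (2)^16) = 511/65535 ≈ 0.0078.

0.0078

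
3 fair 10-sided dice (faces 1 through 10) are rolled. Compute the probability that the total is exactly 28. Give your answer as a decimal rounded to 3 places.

0.006

There are 10^3 = 1000 equally likely outcomes.
The number of ordered 3-tuples from {1,…,10} summing to 28 is 6.
P(sum = 28) = 6/1000 = 3/500 ≈ 0.006.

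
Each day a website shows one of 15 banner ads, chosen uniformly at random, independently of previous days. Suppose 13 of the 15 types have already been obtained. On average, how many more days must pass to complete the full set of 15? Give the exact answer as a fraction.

45/2

Starting from 13 distinct types, each trial gives a new one with probability (15−i)/15 when i types are held, so the wait for the next new type is 15/(15−i).
E = 15/2 + 15/1 = 45/2.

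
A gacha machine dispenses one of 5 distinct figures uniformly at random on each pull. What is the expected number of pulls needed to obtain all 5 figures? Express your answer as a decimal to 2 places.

11.42

After i distinct types are collected, each trial gives a new one with probability (5−i)/5, so the expected wait for the next new type is 5/(5−i).
E = 5/5 + 5/4 + 5/3 + 5/2 + 5/1 = 137/12 ≈ 11.42.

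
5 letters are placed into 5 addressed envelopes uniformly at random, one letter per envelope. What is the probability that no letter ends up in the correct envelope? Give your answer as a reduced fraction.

This is the derangement probability: permutations of 5 with no fixed point.
D(5) = 5! · (1 − 1/1! + 1/2! − ··· + (−1)^5/5!) = 44.
P = 44/120 = 11/30.

11/30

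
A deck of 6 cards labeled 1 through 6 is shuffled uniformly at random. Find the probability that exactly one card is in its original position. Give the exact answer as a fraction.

11/30

Choose which one is fixed: C(6,1) = 6 ways.
The remaining 5 must have no fixed point: D(5) = 44.
P = 6·44/720 = 11/30.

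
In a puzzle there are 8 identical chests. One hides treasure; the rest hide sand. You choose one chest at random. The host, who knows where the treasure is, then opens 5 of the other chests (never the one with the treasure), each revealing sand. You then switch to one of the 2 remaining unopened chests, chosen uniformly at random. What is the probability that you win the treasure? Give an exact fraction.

7/16

Your original chest holds the treasure with probability 1/8, so the other 7 collectively hold it with probability 7/8.
The host can always find 5 empty chests to open, so the reveals don't change that 7/8; it is now spread over the 2 remaining unopened chests.
P(win by switching) = (7/8) · (1/2) = 7/16.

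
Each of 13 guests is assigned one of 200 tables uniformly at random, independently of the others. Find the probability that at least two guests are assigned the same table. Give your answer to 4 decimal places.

0.3286

It's easier to compute the probability that all 13 are distinct.
P(all distinct) = 200/200 · 199/200 · ··· · 188/200 ≈ 0.6714.
So the probability of at least one match is 1 − 0.6714 = 0.3286.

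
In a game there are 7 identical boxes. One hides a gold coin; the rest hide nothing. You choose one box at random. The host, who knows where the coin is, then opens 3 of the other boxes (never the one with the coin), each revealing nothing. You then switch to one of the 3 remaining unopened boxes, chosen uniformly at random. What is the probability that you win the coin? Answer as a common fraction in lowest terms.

Your original box holds the coin with probability 1/7, so the other 6 collectively hold it with probability 6/7.
The host can always find 3 empty boxes to open, so the reveals don't change that 6/7; it is now spread over the 3 remaining unopened boxes.
P(win by switching) = (6/7) · (1/3) = 2/7.

2/7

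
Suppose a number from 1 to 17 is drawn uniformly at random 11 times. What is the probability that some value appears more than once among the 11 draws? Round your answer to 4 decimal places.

P(all 11 different) = 17/17 · 16/17 · ··· · 7/17 ≈ 0.0144.
P(at least two equal) = 1 − 0.0144 = 0.9856.

0.9856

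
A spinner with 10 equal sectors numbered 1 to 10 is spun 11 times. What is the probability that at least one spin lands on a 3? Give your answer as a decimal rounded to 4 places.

0.6862

P(no spin lands on a 3) = (9/10)^11 ≈ 0.3138.
P(at least one) = 1 − 0.3138 = 0.6862.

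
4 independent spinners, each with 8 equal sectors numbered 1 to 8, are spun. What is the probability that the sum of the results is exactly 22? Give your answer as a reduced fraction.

123/2048

There are 8^4 = 4096 equally likely outcomes.
The number of ordered 4-tuples from {1,…,8} summing to 22 is 246.
P(sum = 22) = 246/4096 = 123/2048.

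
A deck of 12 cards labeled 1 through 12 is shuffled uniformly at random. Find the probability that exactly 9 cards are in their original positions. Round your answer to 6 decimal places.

0.000001

Choose which 9 of the 12 are fixed: C(12,9) = 220 ways.
The remaining 3 must have no fixed point: D(3) = 2.
P = 220·2/479001600 = 1/1088640 ≈ 0.000001.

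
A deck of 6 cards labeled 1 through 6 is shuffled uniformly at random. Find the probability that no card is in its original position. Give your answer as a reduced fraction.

This is the derangement probability: permutations of 6 with no fixed point.
D(6) = 6! · (1 − 1/1! + 1/2! − ··· + (−1)^6/6!) = 265.
P = 265/720 = 53/144.

53/144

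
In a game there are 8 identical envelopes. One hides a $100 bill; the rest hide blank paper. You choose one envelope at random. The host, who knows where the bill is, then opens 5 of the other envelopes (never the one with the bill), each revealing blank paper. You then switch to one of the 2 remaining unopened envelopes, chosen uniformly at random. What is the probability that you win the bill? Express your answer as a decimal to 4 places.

0.4375

Your original envelope holds the bill with probability 1/8, so the other 7 collectively hold it with probability 7/8.
The host can always find 5 empty envelopes to open, so the reveals don't change that 7/8; it is now spread over the 2 remaining unopened envelopes.
P(win by switching) = (7/8) · (1/2) = 7/16 ≈ 0.4375.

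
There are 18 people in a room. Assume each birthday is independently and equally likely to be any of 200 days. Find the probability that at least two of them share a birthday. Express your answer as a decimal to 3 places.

It's easier to compute the probability that all 18 are distinct.
P(all distinct) = 200/200 · 199/200 · ··· · 183/200 ≈ 0.455.
So the probability of at least one match is 1 − 0.455 = 0.545.

0.545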